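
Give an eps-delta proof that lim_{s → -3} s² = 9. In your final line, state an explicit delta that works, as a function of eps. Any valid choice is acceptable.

Suppose eps > 0. We seek delta > 0 with 0 < |s + 3| < delta ⇒ |s² − 9| < eps.
Factor: s² − 9 = (s + 3)(s - 3), so |s² − 9| = |s + 3|·|s - 3|.
Impose delta ≤ 2 so that |s| < 5; then |s - 3| ≤ 8.
Hence |s² − 9| ≤ 8|s + 3|, which is < eps once |s + 3| < eps/8.
Take delta = min(2, eps/8). If 0 < |s + 3| < delta then both bounds hold and |s² − 9| ≤ 8|s + 3| < 8·(eps/8) = eps.

delta = min(2, eps/8)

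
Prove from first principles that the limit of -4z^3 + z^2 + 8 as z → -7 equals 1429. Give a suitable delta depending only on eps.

delta = min(1, eps/691)

Let eps > 0. We want delta > 0 such that 0 < |z + 7| < delta implies |(-4z^3 + z^2 + 8) − 1429| < eps.
(-4z^3 + z^2 + 8) − 1429 = -4z^3 + z^2 - 1421 = (z + 7)(-4z^2 + 29z - 203).
So |(-4z^3 + z^2 + 8) − 1429| = |z + 7|·|-4z^2 + 29z - 203|.
Require delta ≤ 1. Then |z + 7| < 1 gives |z| < 8, and by the triangle inequality |-4z^2 + 29z - 203| ≤ 4·8^2 + 29·8 + 203 = 691.
Hence |(-4z^3 + z^2 + 8) − 1429| ≤ 691|z + 7| < eps provided |z + 7| < eps/691.
Take delta = min(1, eps/691). Then 0 < |z + 7| < delta gives both |z + 7| < 1 and |z + 7| < eps/691, so |(-4z^3 + z^2 + 8) − 1429| < eps.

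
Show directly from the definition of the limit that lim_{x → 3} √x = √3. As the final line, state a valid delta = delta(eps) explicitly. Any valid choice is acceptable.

Suppose eps > 0. We want delta > 0 such that 0 < |x − 3| < delta implies |√x − √3| < eps.
Multiplying by the conjugate, |√x − √3| = |x − 3|/(√x + √3).
Restrict delta ≤ 3 so that |x − 3| < 3 forces x > 0, and then √x + √3 > √3.
Hence |√x − √3| < |x − 3|/√3, which is < eps once |x − 3| < √3·eps.
Take delta = min(3, √3·eps). If 0 < |x − 3| < delta then x > 0 and |√x − √3| < |x − 3|/√3 < eps.

delta = min(3, √3·eps)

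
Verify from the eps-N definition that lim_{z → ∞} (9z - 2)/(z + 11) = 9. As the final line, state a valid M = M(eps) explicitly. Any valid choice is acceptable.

M = 101/eps

Suppose eps > 0. We seek M > 0 such that z > M implies |(9z - 2)/(z + 11) − 9| < eps.
(9z - 2)/(z + 11) − 9 = ((9z - 2) − 9(z + 11)) / ((z + 11)) = -101/((z + 11)).
For z > 0 we have z + 11 > z, so |(9z - 2)/(z + 11) − 9| = 101/((z + 11)) < 101/(z) = 101/z.
Thus |(9z - 2)/(z + 11) − 9| < eps whenever z > 101/eps.
Take M = 101/eps. If z > M then |(9z - 2)/(z + 11) − 9| < 101/z < eps.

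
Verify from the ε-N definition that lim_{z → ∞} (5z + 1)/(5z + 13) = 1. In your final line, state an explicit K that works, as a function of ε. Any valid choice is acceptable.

Let ε > 0 be given. We seek K > 0 such that z > K implies |(5z + 1)/(5z + 13) − 1| < ε.
(5z + 1)/(5z + 13) − 1 = (5(5z + 1) − 5(5z + 13)) / (5(5z + 13)) = -60/(5(5z + 13)).
For z > 0 we have 5z + 13 > 5z, so |(5z + 1)/(5z + 13) − 1| = 60/(5(5z + 13)) < 60/(5·5z) = (12/5)/z.
Thus |(5z + 1)/(5z + 13) − 1| < ε whenever z > (12/5)/ε.
Take K = (12/5)/ε. If z > K then |(5z + 1)/(5z + 13) − 1| < (12/5)/z < ε.

K = (12/5)/ε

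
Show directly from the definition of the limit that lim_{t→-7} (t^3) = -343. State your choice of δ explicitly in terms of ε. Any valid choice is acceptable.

Let ε > 0. We seek δ > 0 with 0 < |t + 7| < δ ⇒ |t^3 + 343| < ε.
Factor: t^3 + 343 = (t + 7)(t^2 - 7t + 49), so |t^3 + 343| = |t + 7|·|t^2 - 7t + 49|.
Restrict δ ≤ 2. Then |t + 7| < 2 gives |t| < 9, so by the triangle inequality |t^2 - 7t + 49| ≤ 9^2 + 7·9 + 49 = 193.
Hence |t^3 + 343| ≤ 193|t + 7|, which is < ε once |t + 7| < ε/193.
Take δ = min(2, ε/193). If 0 < |t + 7| < δ then both bounds hold and |t^3 + 343| ≤ 193|t + 7| < 193·(ε/193) = ε.

δ = min(2, ε/193)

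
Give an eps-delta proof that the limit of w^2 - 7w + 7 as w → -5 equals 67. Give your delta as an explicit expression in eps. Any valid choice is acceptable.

delta = min(2, eps/19)

Fix eps > 0. We want delta > 0 such that 0 < |w + 5| < delta implies |(w^2 - 7w + 7) − 67| < eps.
(w^2 - 7w + 7) − 67 = w^2 - 7w - 60 = (w + 5)(w - 12).
So |(w^2 - 7w + 7) − 67| = |w + 5|·|w - 12|.
Assume first that |w + 5| < 2, so |w| < 7. Then |w - 12| ≤ 7 + 12 = 19.
Hence |(w^2 - 7w + 7) − 67| ≤ 19|w + 5| < eps provided |w + 5| < eps/19.
Choosing delta = min(2, eps/19) ensures both conditions, hence |(w^2 - 7w + 7) − 67| < eps.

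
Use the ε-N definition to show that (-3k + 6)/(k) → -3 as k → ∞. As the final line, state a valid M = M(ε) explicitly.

Fix ε > 0. For k ≥ 1, |(-3k + 6)/(k) + 3| = |6|/((k)) = 6/((k)).
Since k ≥ k for k ≥ 1, this is ≤ 6/(k) = 6/k.
So |(-3k + 6)/(k) + 3| < ε whenever k > 6/ε.
Take M = 6/ε. If k > M then |(-3k + 6)/(k) + 3| ≤ 6/k < ε.

M = 6/ε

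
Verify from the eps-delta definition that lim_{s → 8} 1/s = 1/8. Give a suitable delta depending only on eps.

delta = min(4, 32eps)

Suppose eps > 0. We seek delta > 0 such that 0 < |s − 8| < delta implies |1/s − (1/8)| < eps.
|1/s − (1/8)| = |8 − s|/(8·|s|) = |s − 8|/(8|s|).
Restrict delta ≤ 4. Then |s − 8| < 4 gives |s| > 4, so 8|s| > 32.
Then |1/s − (1/8)| < |s − 8|/32, which is < eps when |s − 8| < 32eps.
Take delta = min(4, 32eps). Then 0 < |s − 8| < delta gives both |s − 8| < 4 and |s − 8| < 32eps, so |1/s − (1/8)| < eps.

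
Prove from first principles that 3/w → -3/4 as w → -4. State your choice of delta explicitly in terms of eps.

Suppose eps > 0. We seek delta > 0 such that 0 < |w + 4| < delta implies |3/w + 3/4| < eps.
|3/w + 3/4| = 3·|-4 − w|/(4·|w|) = 3|w + 4|/(4|w|).
Restrict delta ≤ 2. Then |w + 4| < 2 gives |w| > 2, so 4|w| > 8.
Then |3/w + 3/4| < 3|w + 4|/8, which is < eps when |w + 4| < (8/3)eps.
Take delta = min(2, (8/3)eps). Then 0 < |w + 4| < delta gives both |w + 4| < 2 and |w + 4| < (8/3)eps, so |3/w + 3/4| < eps.

delta = min(2, (8/3)eps)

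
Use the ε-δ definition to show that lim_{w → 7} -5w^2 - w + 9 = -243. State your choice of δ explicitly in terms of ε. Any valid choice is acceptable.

Let ε > 0 be given. We want δ > 0 such that 0 < |w − 7| < δ implies |(-5w^2 - w + 9) + 243| < ε.
(-5w^2 - w + 9) + 243 = -5w^2 - w + 252 = (w − 7)(-5w - 36).
So |(-5w^2 - w + 9) + 243| = |w − 7|·|-5w - 36|.
Require δ ≤ 2. Then |w − 7| < 2 gives |w| < 9, and by the triangle inequality |-5w - 36| ≤ 5·9 + 36 = 81.
Hence |(-5w^2 - w + 9) + 243| ≤ 81|w − 7| < ε provided |w − 7| < ε/81.
Choosing δ = min(2, ε/81) ensures both conditions, hence |(-5w^2 - w + 9) + 243| < ε.

δ = min(2, ε/81)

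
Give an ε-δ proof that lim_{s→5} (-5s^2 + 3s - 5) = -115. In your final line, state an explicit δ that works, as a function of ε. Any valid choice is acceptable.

δ = min(2, ε/57)

Let ε > 0 be given. We want δ > 0 such that 0 < |s − 5| < δ implies |(-5s^2 + 3s - 5) + 115| < ε.
(-5s^2 + 3s - 5) + 115 = -5s^2 + 3s + 110 = (s − 5)(-5s - 22).
So |(-5s^2 + 3s - 5) + 115| = |s − 5|·|-5s - 22|.
Require δ ≤ 2. Then |s − 5| < 2 gives |s| < 7, and by the triangle inequality |-5s - 22| ≤ 5·7 + 22 = 57.
Hence |(-5s^2 + 3s - 5) + 115| ≤ 57|s − 5| < ε provided |s − 5| < ε/57.
Choosing δ = min(2, ε/57) ensures both conditions, hence |(-5s^2 + 3s - 5) + 115| < ε.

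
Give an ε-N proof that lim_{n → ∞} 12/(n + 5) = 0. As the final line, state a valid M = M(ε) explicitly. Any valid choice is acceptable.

M = 12/ε

Let ε > 0 be given. For n ≥ 1, |12/(n + 5) − 0| = 12/(n + 5) ≤ 12/n.
We need 12/n < ε, i.e. n > 12/ε.
Take M = 12/ε. If n > M then |12/(n + 5)| ≤ 12/n < ε.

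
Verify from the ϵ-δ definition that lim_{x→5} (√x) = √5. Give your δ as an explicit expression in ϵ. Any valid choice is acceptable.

Let ϵ > 0 be given. We want δ > 0 such that 0 < |x − 5| < δ implies |√x − √5| < ϵ.
Rationalise: √x − √5 = (x − 5)/(√x + √5), so |√x − √5| = |x − 5|/(√x + √5).
Restrict δ ≤ 5 so that |x − 5| < 5 forces x > 0, and then √x + √5 > √5.
Hence |√x − √5| < |x − 5|/√5, which is < ϵ once |x − 5| < √5·ϵ.
Take δ = min(5, √5·ϵ). If 0 < |x − 5| < δ then x > 0 and |√x − √5| < |x − 5|/√5 < ϵ.

δ = min(5, √5·ϵ)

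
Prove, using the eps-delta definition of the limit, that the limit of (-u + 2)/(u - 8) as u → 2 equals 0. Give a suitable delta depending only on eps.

delta = min(3, 3eps)

Fix eps > 0. We want delta > 0 with 0 < |u − 2| < delta ⇒ |(-u + 2)/(u - 8) − 0| < eps.
Combining over a common denominator, (-u + 2)/(u - 8) − 0 = [(-u + 2)·(-6) − 0·(u - 8)] / [(-6)·(u - 8)] = 6(u − 2) / ((-6)(u - 8)).
So |(-u + 2)/(u - 8) − 0| = 6|u − 2| / (6·|u − 8|).
Restrict delta ≤ 3. Then |u − 2| < 3 gives |u − 8| = |(u − 2) + (-6)| ≥ 6 − 3 = 3.
Hence |(-u + 2)/(u - 8) − 0| < 6|u − 2|/(6·3) = (1/3)|u − 2|, which is < eps once |u − 2| < 3eps.
Take delta = min(3, 3eps). Then 0 < |u − 2| < delta forces both bounds, so |(-u + 2)/(u - 8) − 0| < eps.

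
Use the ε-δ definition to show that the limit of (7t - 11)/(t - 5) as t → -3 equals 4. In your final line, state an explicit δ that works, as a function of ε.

δ = min(4, (4/3)ε)

Suppose ε > 0. We want δ > 0 with 0 < |t + 3| < δ ⇒ |(7t - 11)/(t - 5) − 4| < ε.
Combining over a common denominator, (7t - 11)/(t - 5) − 4 = [(7t - 11)·(-8) − (-32)·(t - 5)] / [(-8)·(t - 5)] = -24(t + 3) / ((-8)(t - 5)).
So |(7t - 11)/(t - 5) − 4| = 24|t + 3| / (8·|t − 5|).
Require δ ≤ 4, so |t − 5| ≥ |-8| − |t + 3| > 8 − 4 = 4.
Hence |(7t - 11)/(t - 5) − 4| < 24|t + 3|/(8·4) = (3/4)|t + 3|, which is < ε once |t + 3| < (4/3)ε.
Take δ = min(4, (4/3)ε). Then 0 < |t + 3| < δ forces both bounds, so |(7t - 11)/(t - 5) − 4| < ε.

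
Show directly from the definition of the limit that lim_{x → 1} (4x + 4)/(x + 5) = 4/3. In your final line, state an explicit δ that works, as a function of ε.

Suppose ε > 0. We want δ > 0 with 0 < |x − 1| < δ ⇒ |(4x + 4)/(x + 5) − (4/3)| < ε.
Combining over a common denominator, (4x + 4)/(x + 5) − (4/3) = [(4x + 4)·6 − 8·(x + 5)] / [6·(x + 5)] = 16(x − 1) / (6(x + 5)).
So |(4x + 4)/(x + 5) − (4/3)| = 16|x − 1| / (6·|x + 5|).
Restrict δ ≤ 3. Then |x − 1| < 3 gives |x + 5| = |(x − 1) + 6| ≥ 6 − 3 = 3.
Hence |(4x + 4)/(x + 5) − (4/3)| < 16|x − 1|/(6·3) = (8/9)|x − 1|, which is < ε once |x − 1| < (9/8)ε.
Take δ = min(3, (9/8)ε). Then 0 < |x − 1| < δ forces both bounds, so |(4x + 4)/(x + 5) − (4/3)| < ε.

δ = min(3, (9/8)ε)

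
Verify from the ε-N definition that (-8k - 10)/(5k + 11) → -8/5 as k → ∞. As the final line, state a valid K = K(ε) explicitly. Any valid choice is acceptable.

Let ε > 0. For k ≥ 1, |(-8k - 10)/(5k + 11) + 8/5| = |38|/(5(5k + 11)) = 38/(5(5k + 11)).
Since 5k + 11 ≥ 5k for k ≥ 1, this is ≤ 38/(5·5k) = (38/25)/k.
So |(-8k - 10)/(5k + 11) + 8/5| < ε whenever k > (38/25)/ε.
Take K = (38/25)/ε. If k > K then |(-8k - 10)/(5k + 11) + 8/5| ≤ (38/25)/k < ε.

K = (38/25)/ε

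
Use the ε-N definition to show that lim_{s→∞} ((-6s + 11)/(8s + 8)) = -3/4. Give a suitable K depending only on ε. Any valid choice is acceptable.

K = (17/8)/ε

Fix ε > 0. We seek K > 0 such that s > K implies |(-6s + 11)/(8s + 8) + 3/4| < ε.
(-6s + 11)/(8s + 8) + 3/4 = (8(-6s + 11) − (-6)(8s + 8)) / (8(8s + 8)) = 136/(8(8s + 8)).
For s > 0 we have 8s + 8 > 8s, so |(-6s + 11)/(8s + 8) + 3/4| = 136/(8(8s + 8)) < 136/(8·8s) = (17/8)/s.
Thus |(-6s + 11)/(8s + 8) + 3/4| < ε whenever s > (17/8)/ε.
Take K = (17/8)/ε. If s > K then |(-6s + 11)/(8s + 8) + 3/4| < (17/8)/s < ε.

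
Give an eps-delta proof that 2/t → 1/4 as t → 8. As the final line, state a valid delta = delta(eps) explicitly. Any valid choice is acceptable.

delta = min(4, 16eps)

Let eps > 0 be given. We seek delta > 0 such that 0 < |t − 8| < delta implies |2/t − (1/4)| < eps.
|2/t − (1/4)| = 2·|8 − t|/(8·|t|) = 2|t − 8|/(8|t|).
Restrict delta ≤ 4. Then |t − 8| < 4 gives |t| > 4, so 8|t| > 32.
Then |2/t − (1/4)| < 2|t − 8|/32, which is < eps when |t − 8| < 16eps.
Take delta = min(4, 16eps). Then 0 < |t − 8| < delta gives both |t − 8| < 4 and |t − 8| < 16eps, so |2/t − (1/4)| < eps.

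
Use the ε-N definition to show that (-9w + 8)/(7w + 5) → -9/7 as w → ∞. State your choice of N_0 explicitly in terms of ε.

Let ε > 0 be given. We seek N_0 > 0 such that w > N_0 implies |(-9w + 8)/(7w + 5) + 9/7| < ε.
(-9w + 8)/(7w + 5) + 9/7 = (7(-9w + 8) − (-9)(7w + 5)) / (7(7w + 5)) = 101/(7(7w + 5)).
For w > 0 we have 7w + 5 > 7w, so |(-9w + 8)/(7w + 5) + 9/7| = 101/(7(7w + 5)) < 101/(7·7w) = (101/49)/w.
Thus |(-9w + 8)/(7w + 5) + 9/7| < ε whenever w > (101/49)/ε.
Take N_0 = (101/49)/ε. If w > N_0 then |(-9w + 8)/(7w + 5) + 9/7| < (101/49)/w < ε.

N_0 = (101/49)/ε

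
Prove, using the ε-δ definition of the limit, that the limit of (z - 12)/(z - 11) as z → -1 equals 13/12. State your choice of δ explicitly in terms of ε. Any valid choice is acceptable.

δ = min(6, 72ε)

Suppose ε > 0. We want δ > 0 with 0 < |z + 1| < δ ⇒ |(z - 12)/(z - 11) − (13/12)| < ε.
Combining over a common denominator, (z - 12)/(z - 11) − (13/12) = [(z - 12)·(-12) − (-13)·(z - 11)] / [(-12)·(z - 11)] = 1(z + 1) / ((-12)(z - 11)).
So |(z - 12)/(z - 11) − (13/12)| = |z + 1| / (12·|z − 11|).
Require δ ≤ 6, so |z − 11| ≥ |-12| − |z + 1| > 12 − 6 = 6.
Hence |(z - 12)/(z - 11) − (13/12)| < |z + 1|/(12·6) = (1/72)|z + 1|, which is < ε once |z + 1| < 72ε.
Take δ = min(6, 72ε). Then 0 < |z + 1| < δ forces both bounds, so |(z - 12)/(z - 11) − (13/12)| < ε.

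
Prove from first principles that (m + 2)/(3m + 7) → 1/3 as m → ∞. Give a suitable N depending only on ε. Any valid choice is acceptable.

N = (1/9)/ε

Let ε > 0 be given. For m ≥ 1, |(m + 2)/(3m + 7) − (1/3)| = |-1|/(3(3m + 7)) = 1/(3(3m + 7)).
Since 3m + 7 ≥ 3m for m ≥ 1, this is ≤ 1/(3·3m) = (1/9)/m.
So |(m + 2)/(3m + 7) − (1/3)| < ε whenever m > (1/9)/ε.
Take N = (1/9)/ε. If m > N then |(m + 2)/(3m + 7) − (1/3)| ≤ (1/9)/m < ε.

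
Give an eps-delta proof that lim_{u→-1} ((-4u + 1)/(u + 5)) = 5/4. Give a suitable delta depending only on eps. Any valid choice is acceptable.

delta = min(2, (8/21)eps)

Suppose eps > 0. We want delta > 0 with 0 < |u + 1| < delta ⇒ |(-4u + 1)/(u + 5) − (5/4)| < eps.
Combining over a common denominator, (-4u + 1)/(u + 5) − (5/4) = [(-4u + 1)·4 − 5·(u + 5)] / [4·(u + 5)] = -21(u + 1) / (4(u + 5)).
So |(-4u + 1)/(u + 5) − (5/4)| = 21|u + 1| / (4·|u + 5|).
Restrict delta ≤ 2. Then |u + 1| < 2 gives |u + 5| = |(u + 1) + 4| ≥ 4 − 2 = 2.
Hence |(-4u + 1)/(u + 5) − (5/4)| < 21|u + 1|/(4·2) = (21/8)|u + 1|, which is < eps once |u + 1| < (8/21)eps.
Take delta = min(2, (8/21)eps). Then 0 < |u + 1| < delta forces both bounds, so |(-4u + 1)/(u + 5) − (5/4)| < eps.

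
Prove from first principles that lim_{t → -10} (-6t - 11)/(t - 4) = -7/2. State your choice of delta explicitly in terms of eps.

Suppose eps > 0. We want delta > 0 with 0 < |t + 10| < delta ⇒ |(-6t - 11)/(t - 4) + 7/2| < eps.
Combining over a common denominator, (-6t - 11)/(t - 4) + 7/2 = [(-6t - 11)·(-14) − 49·(t - 4)] / [(-14)·(t - 4)] = 35(t + 10) / ((-14)(t - 4)).
So |(-6t - 11)/(t - 4) + 7/2| = 35|t + 10| / (14·|t − 4|).
Restrict delta ≤ 7. Then |t + 10| < 7 gives |t − 4| = |(t + 10) + (-14)| ≥ 14 − 7 = 7.
Hence |(-6t - 11)/(t - 4) + 7/2| < 35|t + 10|/(14·7) = (5/14)|t + 10|, which is < eps once |t + 10| < (14/5)eps.
Take delta = min(7, (14/5)eps). Then 0 < |t + 10| < delta forces both bounds, so |(-6t - 11)/(t - 4) + 7/2| < eps.

delta = min(7, (14/5)eps)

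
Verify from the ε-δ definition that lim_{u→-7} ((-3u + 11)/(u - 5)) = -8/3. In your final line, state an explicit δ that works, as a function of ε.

Let ε > 0 be given. We want δ > 0 with 0 < |u + 7| < δ ⇒ |(-3u + 11)/(u - 5) + 8/3| < ε.
Combining over a common denominator, (-3u + 11)/(u - 5) + 8/3 = [(-3u + 11)·(-12) − 32·(u - 5)] / [(-12)·(u - 5)] = 4(u + 7) / ((-12)(u - 5)).
So |(-3u + 11)/(u - 5) + 8/3| = 4|u + 7| / (12·|u − 5|).
Restrict δ ≤ 6. Then |u + 7| < 6 gives |u − 5| = |(u + 7) + (-12)| ≥ 12 − 6 = 6.
Hence |(-3u + 11)/(u - 5) + 8/3| < 4|u + 7|/(12·6) = (1/18)|u + 7|, which is < ε once |u + 7| < 18ε.
Take δ = min(6, 18ε). Then 0 < |u + 7| < δ forces both bounds, so |(-3u + 11)/(u - 5) + 8/3| < ε.

δ = min(6, 18ε)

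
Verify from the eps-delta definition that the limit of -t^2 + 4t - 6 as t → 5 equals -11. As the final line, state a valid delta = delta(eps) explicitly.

delta = min(2, eps/8)

Suppose eps > 0. We want delta > 0 such that 0 < |t − 5| < delta implies |(-t^2 + 4t - 6) + 11| < eps.
(-t^2 + 4t - 6) + 11 = -t^2 + 4t + 5 = (t − 5)(-t - 1).
So |(-t^2 + 4t - 6) + 11| = |t − 5|·|-t - 1|.
Require delta ≤ 2. Then |t − 5| < 2 gives |t| < 7, and by the triangle inequality |-t - 1| ≤ 7 + 1 = 8.
Hence |(-t^2 + 4t - 6) + 11| ≤ 8|t − 5| < eps provided |t − 5| < eps/8.
Take delta = min(2, eps/8). Then 0 < |t − 5| < delta gives both |t − 5| < 2 and |t − 5| < eps/8, so |(-t^2 + 4t - 6) + 11| < eps.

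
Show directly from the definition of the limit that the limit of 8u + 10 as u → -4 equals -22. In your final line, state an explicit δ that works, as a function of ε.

Let ε > 0. We need δ > 0 so that 0 < |u + 4| < δ implies |(8u + 10) + 22| < ε.
|(8u + 10) + 22| = |8u + 32| = 8|u + 4|.
Thus it suffices that |u + 4| < ε/8.
Take δ = ε/8. If 0 < |u + 4| < δ then |(8u + 10) + 22| = 8|u + 4| < 8·(ε/8) = ε.

δ = ε/8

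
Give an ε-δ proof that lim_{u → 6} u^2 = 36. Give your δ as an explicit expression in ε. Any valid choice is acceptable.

δ = min(1, ε/13)

Let ε > 0 be given. We seek δ > 0 with 0 < |u − 6| < δ ⇒ |u^2 − 36| < ε.
Factor: u^2 − 36 = (u − 6)(u + 6), so |u^2 − 36| = |u − 6|·|u + 6|.
Restrict δ ≤ 1. Then |u − 6| < 1 gives |u| < 7, so by the triangle inequality |u + 6| ≤ 7 + 6 = 13.
Hence |u^2 − 36| ≤ 13|u − 6|, which is < ε once |u − 6| < ε/13.
Take δ = min(1, ε/13). If 0 < |u − 6| < δ then both bounds hold and |u^2 − 36| ≤ 13|u − 6| < 13·(ε/13) = ε.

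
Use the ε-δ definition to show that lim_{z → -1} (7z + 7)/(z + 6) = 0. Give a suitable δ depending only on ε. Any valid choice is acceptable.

δ = min(5/2, (5/14)ε)

Fix ε > 0. We want δ > 0 with 0 < |z + 1| < δ ⇒ |(7z + 7)/(z + 6) − 0| < ε.
Combining over a common denominator, (7z + 7)/(z + 6) − 0 = [(7z + 7)·5 − 0·(z + 6)] / [5·(z + 6)] = 35(z + 1) / (5(z + 6)).
So |(7z + 7)/(z + 6) − 0| = 35|z + 1| / (5·|z + 6|).
Restrict δ ≤ 5/2. Then |z + 1| < 5/2 gives |z + 6| = |(z + 1) + 5| ≥ 5 − 5/2 = 5/2.
Hence |(7z + 7)/(z + 6) − 0| < 35|z + 1|/(5·(5/2)) = (14/5)|z + 1|, which is < ε once |z + 1| < (5/14)ε.
Take δ = min(5/2, (5/14)ε). Then 0 < |z + 1| < δ forces both bounds, so |(7z + 7)/(z + 6) − 0| < ε.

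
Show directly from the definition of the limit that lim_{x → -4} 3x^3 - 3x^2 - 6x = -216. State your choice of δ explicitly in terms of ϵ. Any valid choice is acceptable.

δ = min(1, ϵ/204)

Fix ϵ > 0. We want δ > 0 such that 0 < |x + 4| < δ implies |(3x^3 - 3x^2 - 6x) + 216| < ϵ.
(3x^3 - 3x^2 - 6x) + 216 = 3x^3 - 3x^2 - 6x + 216 = (x + 4)(3x^2 - 15x + 54).
So |(3x^3 - 3x^2 - 6x) + 216| = |x + 4|·|3x^2 - 15x + 54|.
Require δ ≤ 1. Then |x + 4| < 1 gives |x| < 5, and by the triangle inequality |3x^2 - 15x + 54| ≤ 3·5^2 + 15·5 + 54 = 204.
Hence |(3x^3 - 3x^2 - 6x) + 216| ≤ 204|x + 4| < ϵ provided |x + 4| < ϵ/204.
Take δ = min(1, ϵ/204). Then 0 < |x + 4| < δ gives both |x + 4| < 1 and |x + 4| < ϵ/204, so |(3x^3 - 3x^2 - 6x) + 216| < ϵ.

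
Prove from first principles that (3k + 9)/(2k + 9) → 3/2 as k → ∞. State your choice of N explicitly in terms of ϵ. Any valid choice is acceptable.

N = (9/4)/ϵ

Fix ϵ > 0. For k ≥ 1, |(3k + 9)/(2k + 9) − (3/2)| = |-9|/(2(2k + 9)) = 9/(2(2k + 9)).
Since 2k + 9 ≥ 2k for k ≥ 1, this is ≤ 9/(2·2k) = (9/4)/k.
So |(3k + 9)/(2k + 9) − (3/2)| < ϵ whenever k > (9/4)/ϵ.
Take N = (9/4)/ϵ. If k > N then |(3k + 9)/(2k + 9) − (3/2)| ≤ (9/4)/k < ϵ.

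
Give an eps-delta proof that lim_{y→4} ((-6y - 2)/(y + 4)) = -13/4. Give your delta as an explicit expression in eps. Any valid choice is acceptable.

delta = min(4, (16/11)eps)

Suppose eps > 0. We want delta > 0 with 0 < |y − 4| < delta ⇒ |(-6y - 2)/(y + 4) + 13/4| < eps.
Combining over a common denominator, (-6y - 2)/(y + 4) + 13/4 = [(-6y - 2)·8 − (-26)·(y + 4)] / [8·(y + 4)] = -22(y − 4) / (8(y + 4)).
So |(-6y - 2)/(y + 4) + 13/4| = 22|y − 4| / (8·|y + 4|).
Restrict delta ≤ 4. Then |y − 4| < 4 gives |y + 4| = |(y − 4) + 8| ≥ 8 − 4 = 4.
Hence |(-6y - 2)/(y + 4) + 13/4| < 22|y − 4|/(8·4) = (11/16)|y − 4|, which is < eps once |y − 4| < (16/11)eps.
Take delta = min(4, (16/11)eps). Then 0 < |y − 4| < delta forces both bounds, so |(-6y - 2)/(y + 4) + 13/4| < eps.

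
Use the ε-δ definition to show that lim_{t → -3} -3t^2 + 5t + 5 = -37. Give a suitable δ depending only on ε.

Fix ε > 0. We want δ > 0 such that 0 < |t + 3| < δ implies |(-3t^2 + 5t + 5) + 37| < ε.
(-3t^2 + 5t + 5) + 37 = -3t^2 + 5t + 42 = (t + 3)(-3t + 14).
So |(-3t^2 + 5t + 5) + 37| = |t + 3|·|-3t + 14|.
Assume first that |t + 3| < 1, so |t| < 4. Then |-3t + 14| ≤ 3·4 + 14 = 26.
Hence |(-3t^2 + 5t + 5) + 37| ≤ 26|t + 3| < ε provided |t + 3| < ε/26.
Choosing δ = min(1, ε/26) ensures both conditions, hence |(-3t^2 + 5t + 5) + 37| < ε.

δ = min(1, ε/26)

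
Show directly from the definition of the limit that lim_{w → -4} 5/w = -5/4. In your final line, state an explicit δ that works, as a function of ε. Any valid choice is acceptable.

Let ε > 0 be given. We seek δ > 0 such that 0 < |w + 4| < δ implies |5/w + 5/4| < ε.
|5/w + 5/4| = 5·|-4 − w|/(4·|w|) = 5|w + 4|/(4|w|).
Restrict δ ≤ 2. Then |w + 4| < 2 gives |w| > 2, so 4|w| > 8.
Then |5/w + 5/4| < 5|w + 4|/8, which is < ε when |w + 4| < (8/5)ε.
Take δ = min(2, (8/5)ε). Then 0 < |w + 4| < δ gives both |w + 4| < 2 and |w + 4| < (8/5)ε, so |5/w + 5/4| < ε.

δ = min(2, (8/5)ε)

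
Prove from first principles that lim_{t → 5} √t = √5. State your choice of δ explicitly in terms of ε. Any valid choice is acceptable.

Let ε > 0. We want δ > 0 such that 0 < |t − 5| < δ implies |√t − √5| < ε.
Multiplying by the conjugate, |√t − √5| = |t − 5|/(√t + √5).
Restrict δ ≤ 5 so that |t − 5| < 5 forces t > 0, and then √t + √5 > √5.
Hence |√t − √5| < |t − 5|/√5, which is < ε once |t − 5| < √5·ε.
Take δ = min(5, √5·ε). If 0 < |t − 5| < δ then t > 0 and |√t − √5| < |t − 5|/√5 < ε.

δ = min(5, √5·ε)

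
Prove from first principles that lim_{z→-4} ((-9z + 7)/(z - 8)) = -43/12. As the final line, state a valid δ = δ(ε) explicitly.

Suppose ε > 0. We want δ > 0 with 0 < |z + 4| < δ ⇒ |(-9z + 7)/(z - 8) + 43/12| < ε.
Combining over a common denominator, (-9z + 7)/(z - 8) + 43/12 = [(-9z + 7)·(-12) − 43·(z - 8)] / [(-12)·(z - 8)] = 65(z + 4) / ((-12)(z - 8)).
So |(-9z + 7)/(z - 8) + 43/12| = 65|z + 4| / (12·|z − 8|).
Require δ ≤ 6, so |z − 8| ≥ |-12| − |z + 4| > 12 − 6 = 6.
Hence |(-9z + 7)/(z - 8) + 43/12| < 65|z + 4|/(12·6) = (65/72)|z + 4|, which is < ε once |z + 4| < (72/65)ε.
Take δ = min(6, (72/65)ε). Then 0 < |z + 4| < δ forces both bounds, so |(-9z + 7)/(z - 8) + 43/12| < ε.

δ = min(6, (72/65)ε)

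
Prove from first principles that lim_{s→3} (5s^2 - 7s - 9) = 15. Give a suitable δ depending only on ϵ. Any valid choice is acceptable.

δ = min(1, ϵ/28)

Let ϵ > 0 be given. We want δ > 0 such that 0 < |s − 3| < δ implies |(5s^2 - 7s - 9) − 15| < ϵ.
(5s^2 - 7s - 9) − 15 = 5s^2 - 7s - 24 = (s − 3)(5s + 8).
So |(5s^2 - 7s - 9) − 15| = |s − 3|·|5s + 8|.
Require δ ≤ 1. Then |s − 3| < 1 gives |s| < 4, and by the triangle inequality |5s + 8| ≤ 5·4 + 8 = 28.
Hence |(5s^2 - 7s - 9) − 15| ≤ 28|s − 3| < ϵ provided |s − 3| < ϵ/28.
Choosing δ = min(1, ϵ/28) ensures both conditions, hence |(5s^2 - 7s - 9) − 15| < ϵ.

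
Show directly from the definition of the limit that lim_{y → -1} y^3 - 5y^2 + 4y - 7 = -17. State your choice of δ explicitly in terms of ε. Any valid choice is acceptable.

Let ε > 0 be given. We want δ > 0 such that 0 < |y + 1| < δ implies |(y^3 - 5y^2 + 4y - 7) + 17| < ε.
(y^3 - 5y^2 + 4y - 7) + 17 = y^3 - 5y^2 + 4y + 10 = (y + 1)(y^2 - 6y + 10).
So |(y^3 - 5y^2 + 4y - 7) + 17| = |y + 1|·|y^2 - 6y + 10|.
Require δ ≤ 1. Then |y + 1| < 1 gives |y| < 2, and by the triangle inequality |y^2 - 6y + 10| ≤ 2^2 + 6·2 + 10 = 26.
Hence |(y^3 - 5y^2 + 4y - 7) + 17| ≤ 26|y + 1| < ε provided |y + 1| < ε/26.
Choosing δ = min(1, ε/26) ensures both conditions, hence |(y^3 - 5y^2 + 4y - 7) + 17| < ε.

δ = min(1, ε/26)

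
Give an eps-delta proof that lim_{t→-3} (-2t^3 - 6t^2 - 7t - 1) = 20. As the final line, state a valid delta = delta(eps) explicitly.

Suppose eps > 0. We want delta > 0 such that 0 < |t + 3| < delta implies |(-2t^3 - 6t^2 - 7t - 1) − 20| < eps.
(-2t^3 - 6t^2 - 7t - 1) − 20 = -2t^3 - 6t^2 - 7t - 21 = (t + 3)(-2t^2 - 7).
So |(-2t^3 - 6t^2 - 7t - 1) − 20| = |t + 3|·|-2t^2 - 7|.
Require delta ≤ 1. Then |t + 3| < 1 gives |t| < 4, and by the triangle inequality |-2t^2 - 7| ≤ 2·4^2 + 7 = 39.
Hence |(-2t^3 - 6t^2 - 7t - 1) − 20| ≤ 39|t + 3| < eps provided |t + 3| < eps/39.
Take delta = min(1, eps/39). Then 0 < |t + 3| < delta gives both |t + 3| < 1 and |t + 3| < eps/39, so |(-2t^3 - 6t^2 - 7t - 1) − 20| < eps.

delta = min(1, eps/39)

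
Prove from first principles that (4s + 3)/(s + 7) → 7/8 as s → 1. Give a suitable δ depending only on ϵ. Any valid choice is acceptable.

Fix ϵ > 0. We want δ > 0 with 0 < |s − 1| < δ ⇒ |(4s + 3)/(s + 7) − (7/8)| < ϵ.
Combining over a common denominator, (4s + 3)/(s + 7) − (7/8) = [(4s + 3)·8 − 7·(s + 7)] / [8·(s + 7)] = 25(s − 1) / (8(s + 7)).
So |(4s + 3)/(s + 7) − (7/8)| = 25|s − 1| / (8·|s + 7|).
Require δ ≤ 4, so |s + 7| ≥ |8| − |s − 1| > 8 − 4 = 4.
Hence |(4s + 3)/(s + 7) − (7/8)| < 25|s − 1|/(8·4) = (25/32)|s − 1|, which is < ϵ once |s − 1| < (32/25)ϵ.
Take δ = min(4, (32/25)ϵ). Then 0 < |s − 1| < δ forces both bounds, so |(4s + 3)/(s + 7) − (7/8)| < ϵ.

δ = min(4, (32/25)ϵ)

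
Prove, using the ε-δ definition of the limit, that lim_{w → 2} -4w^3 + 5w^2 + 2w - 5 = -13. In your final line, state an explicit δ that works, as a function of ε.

δ = min(1, ε/49)

Fix ε > 0. We want δ > 0 such that 0 < |w − 2| < δ implies |(-4w^3 + 5w^2 + 2w - 5) + 13| < ε.
(-4w^3 + 5w^2 + 2w - 5) + 13 = -4w^3 + 5w^2 + 2w + 8 = (w − 2)(-4w^2 - 3w - 4).
So |(-4w^3 + 5w^2 + 2w - 5) + 13| = |w − 2|·|-4w^2 - 3w - 4|.
Assume first that |w − 2| < 1, so |w| < 3. Then |-4w^2 - 3w - 4| ≤ 4·3^2 + 3·3 + 4 = 49.
Hence |(-4w^3 + 5w^2 + 2w - 5) + 13| ≤ 49|w − 2| < ε provided |w − 2| < ε/49.
Choosing δ = min(1, ε/49) ensures both conditions, hence |(-4w^3 + 5w^2 + 2w - 5) + 13| < ε.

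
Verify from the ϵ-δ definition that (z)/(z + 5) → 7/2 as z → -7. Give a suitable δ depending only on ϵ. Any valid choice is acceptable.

δ = min(1, (2/5)ϵ)

Suppose ϵ > 0. We want δ > 0 with 0 < |z + 7| < δ ⇒ |(z)/(z + 5) − (7/2)| < ϵ.
Combining over a common denominator, (z)/(z + 5) − (7/2) = [(z)·(-2) − (-7)·(z + 5)] / [(-2)·(z + 5)] = 5(z + 7) / ((-2)(z + 5)).
So |(z)/(z + 5) − (7/2)| = 5|z + 7| / (2·|z + 5|).
Require δ ≤ 1, so |z + 5| ≥ |-2| − |z + 7| > 2 − 1 = 1.
Hence |(z)/(z + 5) − (7/2)| < 5|z + 7|/(2·1) = (5/2)|z + 7|, which is < ϵ once |z + 7| < (2/5)ϵ.
Take δ = min(1, (2/5)ϵ). Then 0 < |z + 7| < δ forces both bounds, so |(z)/(z + 5) − (7/2)| < ϵ.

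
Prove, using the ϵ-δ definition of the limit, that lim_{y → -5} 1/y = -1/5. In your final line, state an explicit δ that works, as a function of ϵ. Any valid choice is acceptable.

Let ϵ > 0 be given. We seek δ > 0 such that 0 < |y + 5| < δ implies |1/y + 1/5| < ϵ.
|1/y + 1/5| = |-5 − y|/(5·|y|) = |y + 5|/(5|y|).
Restrict δ ≤ 5/2. Then |y + 5| < 5/2 gives |y| > 5/2, so 5|y| > 25/2.
Then |1/y + 1/5| < |y + 5|/(25/2), which is < ϵ when |y + 5| < (25/2)ϵ.
Take δ = min(5/2, (25/2)ϵ). Then 0 < |y + 5| < δ gives both |y + 5| < 5/2 and |y + 5| < (25/2)ϵ, so |1/y + 1/5| < ϵ.

δ = min(5/2, (25/2)ϵ)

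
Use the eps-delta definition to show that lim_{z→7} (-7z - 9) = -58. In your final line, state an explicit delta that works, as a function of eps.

Let eps > 0. We need delta > 0 so that 0 < |z − 7| < delta implies |(-7z - 9) + 58| < eps.
|(-7z - 9) + 58| = |-7z + 49| = 7|z − 7|.
Thus it suffices that |z − 7| < eps/7.
Choosing delta = eps/7 gives |(-7z - 9) + 58| = 7|z − 7| < eps whenever |z − 7| < delta.

delta = eps/7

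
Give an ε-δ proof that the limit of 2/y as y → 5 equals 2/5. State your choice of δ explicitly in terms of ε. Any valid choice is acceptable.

δ = min(5/2, (25/4)ε)

Let ε > 0. We seek δ > 0 such that 0 < |y − 5| < δ implies |2/y − (2/5)| < ε.
|2/y − (2/5)| = 2·|5 − y|/(5·|y|) = 2|y − 5|/(5|y|).
Restrict δ ≤ 5/2. Then |y − 5| < 5/2 gives |y| > 5/2, so 5|y| > 25/2.
Then |2/y − (2/5)| < 2|y − 5|/(25/2), which is < ε when |y − 5| < (25/4)ε.
Take δ = min(5/2, (25/4)ε). Then 0 < |y − 5| < δ gives both |y − 5| < 5/2 and |y − 5| < (25/4)ε, so |2/y − (2/5)| < ε.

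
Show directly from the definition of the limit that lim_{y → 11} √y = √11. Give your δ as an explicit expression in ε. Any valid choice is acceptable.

Suppose ε > 0. We want δ > 0 such that 0 < |y − 11| < δ implies |√y − √11| < ε.
Rationalise: √y − √11 = (y − 11)/(√y + √11), so |√y − √11| = |y − 11|/(√y + √11).
Restrict δ ≤ 11 so that |y − 11| < 11 forces y > 0, and then √y + √11 > √11.
Hence |√y − √11| < |y − 11|/√11, which is < ε once |y − 11| < √11·ε.
Take δ = min(11, √11·ε). If 0 < |y − 11| < δ then y > 0 and |√y − √11| < |y − 11|/√11 < ε.

δ = min(11, √11·ε)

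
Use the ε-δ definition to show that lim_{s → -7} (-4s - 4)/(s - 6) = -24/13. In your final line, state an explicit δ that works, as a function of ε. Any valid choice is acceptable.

δ = min(13/2, (169/56)ε)

Let ε > 0 be given. We want δ > 0 with 0 < |s + 7| < δ ⇒ |(-4s - 4)/(s - 6) + 24/13| < ε.
Combining over a common denominator, (-4s - 4)/(s - 6) + 24/13 = [(-4s - 4)·(-13) − 24·(s - 6)] / [(-13)·(s - 6)] = 28(s + 7) / ((-13)(s - 6)).
So |(-4s - 4)/(s - 6) + 24/13| = 28|s + 7| / (13·|s − 6|).
Restrict δ ≤ 13/2. Then |s + 7| < 13/2 gives |s − 6| = |(s + 7) + (-13)| ≥ 13 − 13/2 = 13/2.
Hence |(-4s - 4)/(s - 6) + 24/13| < 28|s + 7|/(13·(13/2)) = (56/169)|s + 7|, which is < ε once |s + 7| < (169/56)ε.
Take δ = min(13/2, (169/56)ε). Then 0 < |s + 7| < δ forces both bounds, so |(-4s - 4)/(s - 6) + 24/13| < ε.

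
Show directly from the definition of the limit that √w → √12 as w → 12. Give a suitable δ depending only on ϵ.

δ = min(12, √12·ϵ)

Let ϵ > 0 be given. We want δ > 0 such that 0 < |w − 12| < δ implies |√w − √12| < ϵ.
Multiplying by the conjugate, |√w − √12| = |w − 12|/(√w + √12).
Restrict δ ≤ 12 so that |w − 12| < 12 forces w > 0, and then √w + √12 > √12.
Hence |√w − √12| < |w − 12|/√12, which is < ϵ once |w − 12| < √12·ϵ.
Take δ = min(12, √12·ϵ). If 0 < |w − 12| < δ then w > 0 and |√w − √12| < |w − 12|/√12 < ϵ.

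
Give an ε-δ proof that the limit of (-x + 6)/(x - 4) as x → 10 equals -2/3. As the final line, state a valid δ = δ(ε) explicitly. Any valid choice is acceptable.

Let ε > 0 be given. We want δ > 0 with 0 < |x − 10| < δ ⇒ |(-x + 6)/(x - 4) + 2/3| < ε.
Combining over a common denominator, (-x + 6)/(x - 4) + 2/3 = [(-x + 6)·6 − (-4)·(x - 4)] / [6·(x - 4)] = -2(x − 10) / (6(x - 4)).
So |(-x + 6)/(x - 4) + 2/3| = 2|x − 10| / (6·|x − 4|).
Restrict δ ≤ 3. Then |x − 10| < 3 gives |x − 4| = |(x − 10) + 6| ≥ 6 − 3 = 3.
Hence |(-x + 6)/(x - 4) + 2/3| < 2|x − 10|/(6·3) = (1/9)|x − 10|, which is < ε once |x − 10| < 9ε.
Take δ = min(3, 9ε). Then 0 < |x − 10| < δ forces both bounds, so |(-x + 6)/(x - 4) + 2/3| < ε.

δ = min(3, 9ε)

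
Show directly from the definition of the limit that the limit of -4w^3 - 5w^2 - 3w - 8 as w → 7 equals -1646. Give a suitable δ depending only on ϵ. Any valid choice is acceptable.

δ = min(2, ϵ/855)

Let ϵ > 0. We want δ > 0 such that 0 < |w − 7| < δ implies |(-4w^3 - 5w^2 - 3w - 8) + 1646| < ϵ.
(-4w^3 - 5w^2 - 3w - 8) + 1646 = -4w^3 - 5w^2 - 3w + 1638 = (w − 7)(-4w^2 - 33w - 234).
So |(-4w^3 - 5w^2 - 3w - 8) + 1646| = |w − 7|·|-4w^2 - 33w - 234|.
Assume first that |w − 7| < 2, so |w| < 9. Then |-4w^2 - 33w - 234| ≤ 4·9^2 + 33·9 + 234 = 855.
Hence |(-4w^3 - 5w^2 - 3w - 8) + 1646| ≤ 855|w − 7| < ϵ provided |w − 7| < ϵ/855.
Choosing δ = min(2, ϵ/855) ensures both conditions, hence |(-4w^3 - 5w^2 - 3w - 8) + 1646| < ϵ.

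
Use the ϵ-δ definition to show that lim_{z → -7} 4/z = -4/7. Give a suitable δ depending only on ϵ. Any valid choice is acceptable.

δ = min(7/2, (49/8)ϵ)

Let ϵ > 0. We seek δ > 0 such that 0 < |z + 7| < δ implies |4/z + 4/7| < ϵ.
|4/z + 4/7| = 4·|-7 − z|/(7·|z|) = 4|z + 7|/(7|z|).
Restrict δ ≤ 7/2. Then |z + 7| < 7/2 gives |z| > 7/2, so 7|z| > 49/2.
Then |4/z + 4/7| < 4|z + 7|/(49/2), which is < ϵ when |z + 7| < (49/8)ϵ.
Take δ = min(7/2, (49/8)ϵ). Then 0 < |z + 7| < δ gives both |z + 7| < 7/2 and |z + 7| < (49/8)ϵ, so |4/z + 4/7| < ϵ.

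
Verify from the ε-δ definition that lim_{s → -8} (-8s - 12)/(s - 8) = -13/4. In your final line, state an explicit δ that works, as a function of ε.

δ = min(8, (32/19)ε)

Fix ε > 0. We want δ > 0 with 0 < |s + 8| < δ ⇒ |(-8s - 12)/(s - 8) + 13/4| < ε.
Combining over a common denominator, (-8s - 12)/(s - 8) + 13/4 = [(-8s - 12)·(-16) − 52·(s - 8)] / [(-16)·(s - 8)] = 76(s + 8) / ((-16)(s - 8)).
So |(-8s - 12)/(s - 8) + 13/4| = 76|s + 8| / (16·|s − 8|).
Restrict δ ≤ 8. Then |s + 8| < 8 gives |s − 8| = |(s + 8) + (-16)| ≥ 16 − 8 = 8.
Hence |(-8s - 12)/(s - 8) + 13/4| < 76|s + 8|/(16·8) = (19/32)|s + 8|, which is < ε once |s + 8| < (32/19)ε.
Take δ = min(8, (32/19)ε). Then 0 < |s + 8| < δ forces both bounds, so |(-8s - 12)/(s - 8) + 13/4| < ε.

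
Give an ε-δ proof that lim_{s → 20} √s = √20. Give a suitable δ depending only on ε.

Let ε > 0 be given. We want δ > 0 such that 0 < |s − 20| < δ implies |√s − √20| < ε.
Rationalise: √s − √20 = (s − 20)/(√s + √20), so |√s − √20| = |s − 20|/(√s + √20).
Restrict δ ≤ 20 so that |s − 20| < 20 forces s > 0, and then √s + √20 > √20.
Hence |√s − √20| < |s − 20|/√20, which is < ε once |s − 20| < √20·ε.
Take δ = min(20, √20·ε). If 0 < |s − 20| < δ then s > 0 and |√s − √20| < |s − 20|/√20 < ε.

δ = min(20, √20·ε)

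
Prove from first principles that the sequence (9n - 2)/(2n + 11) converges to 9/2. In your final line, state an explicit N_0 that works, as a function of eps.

Let eps > 0 be given. For n ≥ 1, |(9n - 2)/(2n + 11) − (9/2)| = |-103|/(2(2n + 11)) = 103/(2(2n + 11)).
Since 2n + 11 ≥ 2n for n ≥ 1, this is ≤ 103/(2·2n) = (103/4)/n.
So |(9n - 2)/(2n + 11) − (9/2)| < eps whenever n > (103/4)/eps.
Take N_0 = (103/4)/eps. If n > N_0 then |(9n - 2)/(2n + 11) − (9/2)| ≤ (103/4)/n < eps.

N_0 = (103/4)/eps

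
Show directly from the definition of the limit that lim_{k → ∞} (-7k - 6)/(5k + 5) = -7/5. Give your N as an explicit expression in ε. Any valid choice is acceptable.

N = (1/5)/ε

Let ε > 0. For k ≥ 1, |(-7k - 6)/(5k + 5) + 7/5| = |5|/(5(5k + 5)) = 5/(5(5k + 5)).
Since 5k + 5 ≥ 5k for k ≥ 1, this is ≤ 5/(5·5k) = (1/5)/k.
So |(-7k - 6)/(5k + 5) + 7/5| < ε whenever k > (1/5)/ε.
Take N = (1/5)/ε. If k > N then |(-7k - 6)/(5k + 5) + 7/5| ≤ (1/5)/k < ε.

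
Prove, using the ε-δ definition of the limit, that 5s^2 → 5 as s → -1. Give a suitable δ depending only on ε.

Fix ε > 0. We want δ > 0 such that 0 < |s + 1| < δ implies |(5s^2) − 5| < ε.
(5s^2) − 5 = 5s^2 - 5 = (s + 1)(5s - 5).
So |(5s^2) − 5| = |s + 1|·|5s - 5|.
Assume first that |s + 1| < 2, so |s| < 3. Then |5s - 5| ≤ 5·3 + 5 = 20.
Hence |(5s^2) − 5| ≤ 20|s + 1| < ε provided |s + 1| < ε/20.
Take δ = min(2, ε/20). Then 0 < |s + 1| < δ gives both |s + 1| < 2 and |s + 1| < ε/20, so |(5s^2) − 5| < ε.

δ = min(2, ε/20)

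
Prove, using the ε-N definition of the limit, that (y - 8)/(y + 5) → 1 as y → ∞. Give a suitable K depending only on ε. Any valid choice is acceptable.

K = 13/ε

Fix ε > 0. We seek K > 0 such that y > K implies |(y - 8)/(y + 5) − 1| < ε.
(y - 8)/(y + 5) − 1 = ((y - 8) − (y + 5)) / ((y + 5)) = -13/((y + 5)).
For y > 0 we have y + 5 > y, so |(y - 8)/(y + 5) − 1| = 13/((y + 5)) < 13/(y) = 13/y.
Thus |(y - 8)/(y + 5) − 1| < ε whenever y > 13/ε.
Take K = 13/ε. If y > K then |(y - 8)/(y + 5) − 1| < 13/y < ε.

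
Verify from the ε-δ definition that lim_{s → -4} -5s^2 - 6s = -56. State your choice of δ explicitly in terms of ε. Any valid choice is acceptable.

Let ε > 0. We want δ > 0 such that 0 < |s + 4| < δ implies |(-5s^2 - 6s) + 56| < ε.
(-5s^2 - 6s) + 56 = -5s^2 - 6s + 56 = (s + 4)(-5s + 14).
So |(-5s^2 - 6s) + 56| = |s + 4|·|-5s + 14|.
Require δ ≤ 2. Then |s + 4| < 2 gives |s| < 6, and by the triangle inequality |-5s + 14| ≤ 5·6 + 14 = 44.
Hence |(-5s^2 - 6s) + 56| ≤ 44|s + 4| < ε provided |s + 4| < ε/44.
Take δ = min(2, ε/44). Then 0 < |s + 4| < δ gives both |s + 4| < 2 and |s + 4| < ε/44, so |(-5s^2 - 6s) + 56| < ε.

δ = min(2, ε/44)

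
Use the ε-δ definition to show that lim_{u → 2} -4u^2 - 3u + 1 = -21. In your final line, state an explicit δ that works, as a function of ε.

δ = min(1, ε/23)

Suppose ε > 0. We want δ > 0 such that 0 < |u − 2| < δ implies |(-4u^2 - 3u + 1) + 21| < ε.
(-4u^2 - 3u + 1) + 21 = -4u^2 - 3u + 22 = (u − 2)(-4u - 11).
So |(-4u^2 - 3u + 1) + 21| = |u − 2|·|-4u - 11|.
Assume first that |u − 2| < 1, so |u| < 3. Then |-4u - 11| ≤ 4·3 + 11 = 23.
Hence |(-4u^2 - 3u + 1) + 21| ≤ 23|u − 2| < ε provided |u − 2| < ε/23.
Take δ = min(1, ε/23). Then 0 < |u − 2| < δ gives both |u − 2| < 1 and |u − 2| < ε/23, so |(-4u^2 - 3u + 1) + 21| < ε.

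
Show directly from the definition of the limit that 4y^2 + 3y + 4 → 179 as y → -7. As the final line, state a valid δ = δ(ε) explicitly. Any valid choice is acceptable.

δ = min(2, ε/61)

Fix ε > 0. We want δ > 0 such that 0 < |y + 7| < δ implies |(4y^2 + 3y + 4) − 179| < ε.
(4y^2 + 3y + 4) − 179 = 4y^2 + 3y - 175 = (y + 7)(4y - 25).
So |(4y^2 + 3y + 4) − 179| = |y + 7|·|4y - 25|.
Assume first that |y + 7| < 2, so |y| < 9. Then |4y - 25| ≤ 4·9 + 25 = 61.
Hence |(4y^2 + 3y + 4) − 179| ≤ 61|y + 7| < ε provided |y + 7| < ε/61.
Choosing δ = min(2, ε/61) ensures both conditions, hence |(4y^2 + 3y + 4) − 179| < ε.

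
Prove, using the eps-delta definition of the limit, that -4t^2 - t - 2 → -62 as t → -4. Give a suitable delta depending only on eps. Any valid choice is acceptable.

delta = min(1, eps/35)

Let eps > 0. We want delta > 0 such that 0 < |t + 4| < delta implies |(-4t^2 - t - 2) + 62| < eps.
(-4t^2 - t - 2) + 62 = -4t^2 - t + 60 = (t + 4)(-4t + 15).
So |(-4t^2 - t - 2) + 62| = |t + 4|·|-4t + 15|.
Require delta ≤ 1. Then |t + 4| < 1 gives |t| < 5, and by the triangle inequality |-4t + 15| ≤ 4·5 + 15 = 35.
Hence |(-4t^2 - t - 2) + 62| ≤ 35|t + 4| < eps provided |t + 4| < eps/35.
Take delta = min(1, eps/35). Then 0 < |t + 4| < delta gives both |t + 4| < 1 and |t + 4| < eps/35, so |(-4t^2 - t - 2) + 62| < eps.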